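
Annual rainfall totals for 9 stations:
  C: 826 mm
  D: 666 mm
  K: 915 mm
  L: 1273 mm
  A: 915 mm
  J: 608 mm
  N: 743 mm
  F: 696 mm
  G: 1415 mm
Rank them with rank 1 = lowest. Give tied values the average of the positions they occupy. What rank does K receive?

Sorted (ascending): 608, 666, 696, 743, 826, 915, 915, 1273, 1415
The 2 values of 915 occupy positions 6–7 → average rank (6+7)/2 = 6.5.
K has value 915 mm → rank 6.5.

6.5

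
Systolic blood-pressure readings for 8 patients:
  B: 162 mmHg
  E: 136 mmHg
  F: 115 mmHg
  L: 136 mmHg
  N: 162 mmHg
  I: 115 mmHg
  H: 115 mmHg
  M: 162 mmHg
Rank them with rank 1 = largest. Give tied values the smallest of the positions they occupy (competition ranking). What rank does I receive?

6

Sorted (descending): 162, 162, 162, 136, 136, 115, 115, 115
The 3 values of 162 occupy positions 1–3 → each gets rank 1.
The 2 values of 136 occupy positions 4–5 → each gets rank 4.
The 3 values of 115 occupy positions 6–8 → each gets rank 6.
I has value 115 mmHg → rank 6.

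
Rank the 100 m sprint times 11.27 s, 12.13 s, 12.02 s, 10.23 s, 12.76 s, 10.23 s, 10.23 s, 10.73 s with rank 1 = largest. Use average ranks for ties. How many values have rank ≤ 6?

Sorted (descending): 12.76, 12.13, 12.02, 11.27, 10.73, 10.23, 10.23, 10.23
The 3 values of 10.23 occupy positions 6–8 → average rank 7.
Ranks ≤ 6: {1, 2, 3, 4, 5} → 5 values.

5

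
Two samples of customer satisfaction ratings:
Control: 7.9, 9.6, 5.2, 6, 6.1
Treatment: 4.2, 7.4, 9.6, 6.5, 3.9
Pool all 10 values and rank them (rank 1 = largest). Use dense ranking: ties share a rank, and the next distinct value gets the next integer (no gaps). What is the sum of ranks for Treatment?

25

Sorted (descending): 9.6, 9.6, 7.9, 7.4, 6.5, 6.1, 6, 5.2, 4.2, 3.9
The 2 values of 9.6 share dense rank 1.
Remaining distinct values take the next consecutive integers.
Treatment values → pooled ranks: 4.2→8, 7.4→3, 9.6→1, 6.5→4, 3.9→9
Rank sum = 8 + 3 + 1 + 4 + 9 = 25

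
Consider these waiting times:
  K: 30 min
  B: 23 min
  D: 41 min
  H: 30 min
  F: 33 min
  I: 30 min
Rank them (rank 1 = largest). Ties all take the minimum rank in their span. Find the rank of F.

2

Sorted (descending): 41, 33, 30, 30, 30, 23
The 3 values of 30 occupy positions 3–5 → each gets rank 3.
F has value 33 min → rank 2.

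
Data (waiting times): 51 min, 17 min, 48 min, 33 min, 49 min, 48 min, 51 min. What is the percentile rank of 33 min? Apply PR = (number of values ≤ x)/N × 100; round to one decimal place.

28.6

N = 7.
Strictly below 33: 1. Equal to 33: 1.
PR = 2/7 × 100 = 28.6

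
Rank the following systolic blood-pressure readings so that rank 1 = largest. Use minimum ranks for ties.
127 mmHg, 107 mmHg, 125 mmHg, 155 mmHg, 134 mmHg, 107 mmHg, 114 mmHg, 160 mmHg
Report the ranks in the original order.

Sorted (descending): 160, 155, 134, 127, 125, 114, 107, 107
The 2 values of 107 occupy positions 7–8 → each gets rank 7.

4, 7, 5, 2, 3, 7, 6, 1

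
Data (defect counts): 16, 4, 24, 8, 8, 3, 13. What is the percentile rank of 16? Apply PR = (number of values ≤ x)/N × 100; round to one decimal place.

N = 7.
Strictly below 16: 5. Equal to 16: 1.
PR = 6/7 × 100 = 85.7

85.7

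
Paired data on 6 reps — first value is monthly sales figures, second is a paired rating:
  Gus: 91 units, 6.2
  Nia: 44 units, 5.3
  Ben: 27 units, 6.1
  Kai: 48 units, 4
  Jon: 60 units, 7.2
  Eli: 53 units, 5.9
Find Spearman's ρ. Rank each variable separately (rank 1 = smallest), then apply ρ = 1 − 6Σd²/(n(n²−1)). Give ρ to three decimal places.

Ranks of variable 1: 6, 2, 1, 3, 5, 4
Ranks of variable 2: 5, 2, 4, 1, 6, 3
d = r₁ − r₂: 1, 0, -3, 2, -1, 1
d²: 1, 0, 9, 4, 1, 1; Σd² = 16
ρ = 1 − 6·16/(6·35) = 1 − 96/210 = 0.543

0.543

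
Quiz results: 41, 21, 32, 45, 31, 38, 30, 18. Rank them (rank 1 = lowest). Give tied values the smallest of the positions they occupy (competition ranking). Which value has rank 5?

32

Sorted (ascending): 18, 21, 30, 31, 32, 38, 41, 45
No ties — each value takes its position as its rank.
Rank 5 → value 32.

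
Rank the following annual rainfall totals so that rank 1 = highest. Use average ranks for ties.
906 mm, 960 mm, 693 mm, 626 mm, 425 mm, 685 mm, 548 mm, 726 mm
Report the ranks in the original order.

Sorted (descending): 960, 906, 726, 693, 685, 626, 548, 425
No ties — each value takes its position as its rank.

2, 1, 4, 6, 8, 5, 7, 3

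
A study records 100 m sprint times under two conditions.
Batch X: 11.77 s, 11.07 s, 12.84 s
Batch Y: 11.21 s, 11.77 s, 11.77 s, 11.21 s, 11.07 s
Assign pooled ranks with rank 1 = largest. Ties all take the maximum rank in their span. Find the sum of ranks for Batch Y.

Sorted (descending): 12.84, 11.77, 11.77, 11.77, 11.21, 11.21, 11.07, 11.07
The 3 values of 11.77 occupy positions 2–4 → each gets rank 4.
The 2 values of 11.21 occupy positions 5–6 → each gets rank 6.
The 2 values of 11.07 occupy positions 7–8 → each gets rank 8.
Batch Y values → pooled ranks: 11.21→6, 11.77→4, 11.77→4, 11.21→6, 11.07→8
Rank sum = 6 + 4 + 4 + 6 + 8 = 28

28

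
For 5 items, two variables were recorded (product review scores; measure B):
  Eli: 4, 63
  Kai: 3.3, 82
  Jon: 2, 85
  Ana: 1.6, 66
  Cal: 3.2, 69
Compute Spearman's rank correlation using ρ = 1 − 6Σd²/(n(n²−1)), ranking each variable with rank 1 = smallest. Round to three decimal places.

-0.300

Ranks of variable 1: 5, 4, 2, 1, 3
Ranks of variable 2: 1, 4, 5, 2, 3
d = r₁ − r₂: 4, 0, -3, -1, 0
d²: 16, 0, 9, 1, 0; Σd² = 26
ρ = 1 − 6·26/(5·24) = 1 − 156/120 = -0.300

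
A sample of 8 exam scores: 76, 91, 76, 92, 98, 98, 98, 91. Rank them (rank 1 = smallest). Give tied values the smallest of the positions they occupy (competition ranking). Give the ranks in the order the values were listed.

1, 3, 1, 5, 6, 6, 6, 3

Sorted (ascending): 76, 76, 91, 91, 92, 98, 98, 98
The 2 values of 76 occupy positions 1–2 → each gets rank 1.
The 2 values of 91 occupy positions 3–4 → each gets rank 3.
The 3 values of 98 occupy positions 6–8 → each gets rank 6.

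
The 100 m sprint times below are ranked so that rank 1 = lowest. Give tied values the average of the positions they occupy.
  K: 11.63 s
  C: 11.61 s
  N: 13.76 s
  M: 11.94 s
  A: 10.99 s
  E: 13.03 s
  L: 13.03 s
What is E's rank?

Sorted (ascending): 10.99, 11.61, 11.63, 11.94, 13.03, 13.03, 13.76
The 2 values of 13.03 occupy positions 5–6 → average rank (5+6)/2 = 5.5.
E has value 13.03 s → rank 5.5.

5.5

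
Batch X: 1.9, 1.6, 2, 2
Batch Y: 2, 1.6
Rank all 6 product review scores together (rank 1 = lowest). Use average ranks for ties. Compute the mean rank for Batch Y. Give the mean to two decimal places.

3.25

Sorted (ascending): 1.6, 1.6, 1.9, 2, 2, 2
The 2 values of 1.6 occupy positions 1–2 → average rank (1+2)/2 = 1.5.
The 3 values of 2 occupy positions 4–6 → average rank 5.
Batch Y values → pooled ranks: 2→5, 1.6→1.5
Mean rank = (5 + 1.5) / 2 = 3.25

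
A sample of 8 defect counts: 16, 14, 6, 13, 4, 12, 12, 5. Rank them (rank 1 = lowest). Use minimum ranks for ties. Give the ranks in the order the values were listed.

8, 7, 3, 6, 1, 4, 4, 2

Sorted (ascending): 4, 5, 6, 12, 12, 13, 14, 16
The 2 values of 12 occupy positions 4–5 → each gets rank 4.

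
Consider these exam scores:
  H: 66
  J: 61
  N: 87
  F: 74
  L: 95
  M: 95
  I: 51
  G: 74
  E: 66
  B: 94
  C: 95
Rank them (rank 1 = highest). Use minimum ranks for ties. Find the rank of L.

Sorted (descending): 95, 95, 95, 94, 87, 74, 74, 66, 66, 61, 51
The 3 values of 95 occupy positions 1–3 → each gets rank 1.
The 2 values of 74 occupy positions 6–7 → each gets rank 6.
The 2 values of 66 occupy positions 8–9 → each gets rank 8.
L has value 95 → rank 1.

1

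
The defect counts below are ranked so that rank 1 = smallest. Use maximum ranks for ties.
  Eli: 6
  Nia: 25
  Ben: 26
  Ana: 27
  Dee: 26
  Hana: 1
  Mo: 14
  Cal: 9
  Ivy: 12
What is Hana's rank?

1

Sorted (ascending): 1, 6, 9, 12, 14, 25, 26, 26, 27
The 2 values of 26 occupy positions 7–8 → each gets rank 8.
Hana has value 1 → rank 1.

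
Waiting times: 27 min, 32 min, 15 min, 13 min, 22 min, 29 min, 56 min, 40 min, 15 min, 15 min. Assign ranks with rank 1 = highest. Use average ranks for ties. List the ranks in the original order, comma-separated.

5, 3, 8, 10, 6, 4, 1, 2, 8, 8

Sorted (descending): 56, 40, 32, 29, 27, 22, 15, 15, 15, 13
The 3 values of 15 occupy positions 7–9 → average rank 8.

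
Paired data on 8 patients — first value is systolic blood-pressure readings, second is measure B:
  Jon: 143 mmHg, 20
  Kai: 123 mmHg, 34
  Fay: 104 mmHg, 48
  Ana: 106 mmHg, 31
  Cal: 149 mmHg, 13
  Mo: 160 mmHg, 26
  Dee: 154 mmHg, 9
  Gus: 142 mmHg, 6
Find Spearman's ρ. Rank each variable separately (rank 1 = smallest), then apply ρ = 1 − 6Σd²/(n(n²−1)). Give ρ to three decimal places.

Ranks of variable 1: 5, 3, 1, 2, 6, 8, 7, 4
Ranks of variable 2: 4, 7, 8, 6, 3, 5, 2, 1
d = r₁ − r₂: 1, -4, -7, -4, 3, 3, 5, 3
d²: 1, 16, 49, 16, 9, 9, 25, 9; Σd² = 134
ρ = 1 − 6·134/(8·63) = 1 − 804/504 = -0.595

-0.595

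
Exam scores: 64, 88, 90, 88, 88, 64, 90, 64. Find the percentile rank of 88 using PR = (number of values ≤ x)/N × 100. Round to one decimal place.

N = 8.
Strictly below 88: 3. Equal to 88: 3.
PR = 6/8 × 100 = 75.0

75.0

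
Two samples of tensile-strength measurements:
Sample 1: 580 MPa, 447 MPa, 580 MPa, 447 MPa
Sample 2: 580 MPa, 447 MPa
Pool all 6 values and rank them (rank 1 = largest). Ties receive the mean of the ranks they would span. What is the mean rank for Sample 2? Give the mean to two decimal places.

Sorted (descending): 580, 580, 580, 447, 447, 447
The 3 values of 580 occupy positions 1–3 → average rank 2.
The 3 values of 447 occupy positions 4–6 → average rank 5.
Sample 2 values → pooled ranks: 580→2, 447→5
Mean rank = (2 + 5) / 2 = 3.50

3.50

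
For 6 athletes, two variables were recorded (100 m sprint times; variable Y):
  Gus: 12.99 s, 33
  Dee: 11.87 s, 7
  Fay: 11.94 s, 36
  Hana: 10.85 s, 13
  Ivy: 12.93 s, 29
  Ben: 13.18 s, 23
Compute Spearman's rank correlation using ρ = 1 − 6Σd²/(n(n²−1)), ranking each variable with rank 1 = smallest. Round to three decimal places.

0.429

Ranks of variable 1: 5, 2, 3, 1, 4, 6
Ranks of variable 2: 5, 1, 6, 2, 4, 3
d = r₁ − r₂: 0, 1, -3, -1, 0, 3
d²: 0, 1, 9, 1, 0, 9; Σd² = 20
ρ = 1 − 6·20/(6·35) = 1 − 120/210 = 0.429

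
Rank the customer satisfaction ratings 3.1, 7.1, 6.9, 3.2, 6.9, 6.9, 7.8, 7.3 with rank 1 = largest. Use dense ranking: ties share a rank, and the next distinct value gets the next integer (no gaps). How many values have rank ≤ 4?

6

Sorted (descending): 7.8, 7.3, 7.1, 6.9, 6.9, 6.9, 3.2, 3.1
The 3 values of 6.9 share dense rank 4.
Remaining distinct values take the next consecutive integers.
Ranks ≤ 4: {1, 2, 3, 4, 4, 4} → 6 values.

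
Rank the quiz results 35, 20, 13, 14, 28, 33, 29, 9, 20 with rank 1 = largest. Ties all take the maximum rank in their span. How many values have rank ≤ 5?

Sorted (descending): 35, 33, 29, 28, 20, 20, 14, 13, 9
The 2 values of 20 occupy positions 5–6 → each gets rank 6.
Ranks ≤ 5: {1, 2, 3, 4} → 4 values.

4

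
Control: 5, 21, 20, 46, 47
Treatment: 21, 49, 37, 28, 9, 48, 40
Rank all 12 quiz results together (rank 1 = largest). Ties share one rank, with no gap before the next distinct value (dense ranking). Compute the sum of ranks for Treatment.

39

Sorted (descending): 49, 48, 47, 46, 40, 37, 28, 21, 21, 20, 9, 5
The 2 values of 21 share dense rank 8.
Remaining distinct values take the next consecutive integers.
Treatment values → pooled ranks: 21→8, 49→1, 37→6, 28→7, 9→10, 48→2, 40→5
Rank sum = 8 + 1 + 6 + 7 + 10 + 2 + 5 = 39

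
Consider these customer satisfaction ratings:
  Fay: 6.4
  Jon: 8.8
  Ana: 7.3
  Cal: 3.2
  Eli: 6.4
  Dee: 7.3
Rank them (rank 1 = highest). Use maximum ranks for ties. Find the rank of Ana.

Sorted (descending): 8.8, 7.3, 7.3, 6.4, 6.4, 3.2
The 2 values of 7.3 occupy positions 2–3 → each gets rank 3.
The 2 values of 6.4 occupy positions 4–5 → each gets rank 5.
Ana has value 7.3 → rank 3.

3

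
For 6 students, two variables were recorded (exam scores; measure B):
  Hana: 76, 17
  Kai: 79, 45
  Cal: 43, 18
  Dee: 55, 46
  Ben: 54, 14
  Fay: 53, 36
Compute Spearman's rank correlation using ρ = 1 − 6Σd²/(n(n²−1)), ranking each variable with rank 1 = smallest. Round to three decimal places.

Ranks of variable 1: 5, 6, 1, 4, 3, 2
Ranks of variable 2: 2, 5, 3, 6, 1, 4
d = r₁ − r₂: 3, 1, -2, -2, 2, -2
d²: 9, 1, 4, 4, 4, 4; Σd² = 26
ρ = 1 − 6·26/(6·35) = 1 − 156/210 = 0.257

0.257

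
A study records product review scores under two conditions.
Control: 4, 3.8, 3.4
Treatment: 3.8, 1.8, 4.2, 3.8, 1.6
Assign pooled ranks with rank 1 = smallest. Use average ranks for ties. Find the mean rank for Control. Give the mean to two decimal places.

Sorted (ascending): 1.6, 1.8, 3.4, 3.8, 3.8, 3.8, 4, 4.2
The 3 values of 3.8 occupy positions 4–6 → average rank 5.
Control values → pooled ranks: 4→7, 3.8→5, 3.4→3
Mean rank = (7 + 5 + 3) / 3 = 5.00

5.00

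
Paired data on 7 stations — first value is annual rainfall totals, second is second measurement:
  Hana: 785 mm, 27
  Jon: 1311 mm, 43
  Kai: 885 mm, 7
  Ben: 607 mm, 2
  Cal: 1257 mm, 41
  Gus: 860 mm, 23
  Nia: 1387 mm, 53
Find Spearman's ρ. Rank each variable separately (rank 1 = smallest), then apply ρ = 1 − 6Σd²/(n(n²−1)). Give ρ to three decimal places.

Ranks of variable 1: 2, 6, 4, 1, 5, 3, 7
Ranks of variable 2: 4, 6, 2, 1, 5, 3, 7
d = r₁ − r₂: -2, 0, 2, 0, 0, 0, 0
d²: 4, 0, 4, 0, 0, 0, 0; Σd² = 8
ρ = 1 − 6·8/(7·48) = 1 − 48/336 = 0.857

0.857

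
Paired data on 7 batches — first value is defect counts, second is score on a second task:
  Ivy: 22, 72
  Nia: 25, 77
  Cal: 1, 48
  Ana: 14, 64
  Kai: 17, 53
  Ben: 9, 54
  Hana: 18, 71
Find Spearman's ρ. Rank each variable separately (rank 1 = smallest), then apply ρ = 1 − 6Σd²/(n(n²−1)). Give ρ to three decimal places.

Ranks of variable 1: 6, 7, 1, 3, 4, 2, 5
Ranks of variable 2: 6, 7, 1, 4, 2, 3, 5
d = r₁ − r₂: 0, 0, 0, -1, 2, -1, 0
d²: 0, 0, 0, 1, 4, 1, 0; Σd² = 6
ρ = 1 − 6·6/(7·48) = 1 − 36/336 = 0.893

0.893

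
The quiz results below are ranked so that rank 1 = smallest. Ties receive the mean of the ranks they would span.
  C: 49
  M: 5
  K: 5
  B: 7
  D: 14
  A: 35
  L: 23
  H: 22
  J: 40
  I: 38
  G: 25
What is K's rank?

1.5

Sorted (ascending): 5, 5, 7, 14, 22, 23, 25, 35, 38, 40, 49
The 2 values of 5 occupy positions 1–2 → average rank (1+2)/2 = 1.5.
K has value 5 → rank 1.5.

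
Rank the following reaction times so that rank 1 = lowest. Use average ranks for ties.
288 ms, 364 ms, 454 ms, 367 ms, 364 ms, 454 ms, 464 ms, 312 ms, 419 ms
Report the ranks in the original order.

Sorted (ascending): 288, 312, 364, 364, 367, 419, 454, 454, 464
The 2 values of 364 occupy positions 3–4 → average rank (3+4)/2 = 3.5.
The 2 values of 454 occupy positions 7–8 → average rank (7+8)/2 = 7.5.

1, 3.5, 7.5, 5, 3.5, 7.5, 9, 2, 6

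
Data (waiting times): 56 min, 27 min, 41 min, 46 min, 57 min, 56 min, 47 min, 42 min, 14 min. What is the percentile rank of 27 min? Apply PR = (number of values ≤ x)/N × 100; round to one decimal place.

22.2

N = 9.
Strictly below 27: 1. Equal to 27: 1.
PR = 2/9 × 100 = 22.2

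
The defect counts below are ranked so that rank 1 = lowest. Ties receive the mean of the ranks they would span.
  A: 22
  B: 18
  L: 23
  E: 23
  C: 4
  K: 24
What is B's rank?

2

Sorted (ascending): 4, 18, 22, 23, 23, 24
The 2 values of 23 occupy positions 4–5 → average rank (4+5)/2 = 4.5.
B has value 18 → rank 2.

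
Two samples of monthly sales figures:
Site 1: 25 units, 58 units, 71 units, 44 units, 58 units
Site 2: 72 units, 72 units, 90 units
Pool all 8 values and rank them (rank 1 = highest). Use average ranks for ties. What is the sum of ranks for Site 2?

6

Sorted (descending): 90, 72, 72, 71, 58, 58, 44, 25
The 2 values of 72 occupy positions 2–3 → average rank (2+3)/2 = 2.5.
The 2 values of 58 occupy positions 5–6 → average rank (5+6)/2 = 5.5.
Site 2 values → pooled ranks: 72→2.5, 72→2.5, 90→1
Rank sum = 2.5 + 2.5 + 1 = 6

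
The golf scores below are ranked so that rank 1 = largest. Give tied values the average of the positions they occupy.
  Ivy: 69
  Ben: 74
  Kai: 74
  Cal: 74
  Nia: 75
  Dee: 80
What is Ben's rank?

4

Sorted (descending): 80, 75, 74, 74, 74, 69
The 3 values of 74 occupy positions 3–5 → average rank 4.
Ben has value 74 → rank 4.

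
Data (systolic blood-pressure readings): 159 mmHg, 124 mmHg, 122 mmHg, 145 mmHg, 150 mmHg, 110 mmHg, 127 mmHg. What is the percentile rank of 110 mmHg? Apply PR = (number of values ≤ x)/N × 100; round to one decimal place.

14.3

N = 7.
Strictly below 110: 0. Equal to 110: 1.
PR = 1/7 × 100 = 14.3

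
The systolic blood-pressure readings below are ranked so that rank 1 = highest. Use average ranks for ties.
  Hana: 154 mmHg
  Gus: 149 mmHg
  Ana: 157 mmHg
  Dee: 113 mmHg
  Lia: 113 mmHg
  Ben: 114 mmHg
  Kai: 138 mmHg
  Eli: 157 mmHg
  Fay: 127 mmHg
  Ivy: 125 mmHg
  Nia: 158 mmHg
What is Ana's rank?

2.5

Sorted (descending): 158, 157, 157, 154, 149, 138, 127, 125, 114, 113, 113
The 2 values of 157 occupy positions 2–3 → average rank (2+3)/2 = 2.5.
The 2 values of 113 occupy positions 10–11 → average rank (10+11)/2 = 10.5.
Ana has value 157 mmHg → rank 2.5.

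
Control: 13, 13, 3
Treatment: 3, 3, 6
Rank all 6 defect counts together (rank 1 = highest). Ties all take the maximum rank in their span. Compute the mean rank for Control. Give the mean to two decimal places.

Sorted (descending): 13, 13, 6, 3, 3, 3
The 2 values of 13 occupy positions 1–2 → each gets rank 2.
The 3 values of 3 occupy positions 4–6 → each gets rank 6.
Control values → pooled ranks: 13→2, 13→2, 3→6
Mean rank = (2 + 2 + 6) / 3 = 3.33

3.33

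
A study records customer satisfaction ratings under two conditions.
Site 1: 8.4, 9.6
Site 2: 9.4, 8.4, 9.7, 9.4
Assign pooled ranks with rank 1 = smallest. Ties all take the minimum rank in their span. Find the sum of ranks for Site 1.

6

Sorted (ascending): 8.4, 8.4, 9.4, 9.4, 9.6, 9.7
The 2 values of 8.4 occupy positions 1–2 → each gets rank 1.
The 2 values of 9.4 occupy positions 3–4 → each gets rank 3.
Site 1 values → pooled ranks: 8.4→1, 9.6→5
Rank sum = 1 + 5 = 6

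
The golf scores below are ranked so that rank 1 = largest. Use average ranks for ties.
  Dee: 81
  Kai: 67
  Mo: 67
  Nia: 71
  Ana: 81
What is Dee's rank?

Sorted (descending): 81, 81, 71, 67, 67
The 2 values of 81 occupy positions 1–2 → average rank (1+2)/2 = 1.5.
The 2 values of 67 occupy positions 4–5 → average rank (4+5)/2 = 4.5.
Dee has value 81 → rank 1.5.

1.5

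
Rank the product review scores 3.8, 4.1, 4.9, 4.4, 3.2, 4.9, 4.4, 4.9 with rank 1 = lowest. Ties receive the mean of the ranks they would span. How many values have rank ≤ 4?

Sorted (ascending): 3.2, 3.8, 4.1, 4.4, 4.4, 4.9, 4.9, 4.9
The 2 values of 4.4 occupy positions 4–5 → average rank (4+5)/2 = 4.5.
The 3 values of 4.9 occupy positions 6–8 → average rank 7.
Ranks ≤ 4: {1, 2, 3} → 3 values.

3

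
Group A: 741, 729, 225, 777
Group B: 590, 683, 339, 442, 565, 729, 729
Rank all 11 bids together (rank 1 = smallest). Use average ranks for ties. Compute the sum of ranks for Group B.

Sorted (ascending): 225, 339, 442, 565, 590, 683, 729, 729, 729, 741, 777
The 3 values of 729 occupy positions 7–9 → average rank 8.
Group B values → pooled ranks: 590→5, 683→6, 339→2, 442→3, 565→4, 729→8, 729→8
Rank sum = 5 + 6 + 2 + 3 + 4 + 8 + 8 = 36

36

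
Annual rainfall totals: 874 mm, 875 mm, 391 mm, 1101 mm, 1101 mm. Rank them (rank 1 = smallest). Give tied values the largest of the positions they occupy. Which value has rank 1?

Sorted (ascending): 391, 874, 875, 1101, 1101
The 2 values of 1101 occupy positions 4–5 → each gets rank 5.
Rank 1 → value 391.

391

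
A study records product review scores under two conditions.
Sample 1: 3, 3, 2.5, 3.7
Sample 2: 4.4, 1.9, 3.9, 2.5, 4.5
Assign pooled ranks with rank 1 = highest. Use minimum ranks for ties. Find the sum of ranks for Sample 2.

22

Sorted (descending): 4.5, 4.4, 3.9, 3.7, 3, 3, 2.5, 2.5, 1.9
The 2 values of 3 occupy positions 5–6 → each gets rank 5.
The 2 values of 2.5 occupy positions 7–8 → each gets rank 7.
Sample 2 values → pooled ranks: 4.4→2, 1.9→9, 3.9→3, 2.5→7, 4.5→1
Rank sum = 2 + 9 + 3 + 7 + 1 = 22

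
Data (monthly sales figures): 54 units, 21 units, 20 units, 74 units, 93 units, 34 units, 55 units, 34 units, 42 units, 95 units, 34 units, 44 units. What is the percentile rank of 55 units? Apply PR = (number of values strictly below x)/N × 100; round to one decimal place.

66.7

N = 12.
Strictly below 55: 8. Equal to 55: 1.
PR = 8/12 × 100 = 66.7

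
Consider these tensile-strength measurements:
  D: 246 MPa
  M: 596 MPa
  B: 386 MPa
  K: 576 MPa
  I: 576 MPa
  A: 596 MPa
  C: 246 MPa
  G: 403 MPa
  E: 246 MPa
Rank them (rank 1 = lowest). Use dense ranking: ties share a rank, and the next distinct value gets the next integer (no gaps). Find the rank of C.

Sorted (ascending): 246, 246, 246, 386, 403, 576, 576, 596, 596
The 3 values of 246 share dense rank 1.
The 2 values of 576 share dense rank 4.
The 2 values of 596 share dense rank 5.
Remaining distinct values take the next consecutive integers.
C has value 246 MPa → rank 1.

1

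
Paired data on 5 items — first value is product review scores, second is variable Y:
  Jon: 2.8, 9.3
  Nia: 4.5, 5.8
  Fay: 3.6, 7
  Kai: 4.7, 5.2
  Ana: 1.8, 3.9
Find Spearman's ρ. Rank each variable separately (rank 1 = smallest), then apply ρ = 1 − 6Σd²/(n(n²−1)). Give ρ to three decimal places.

0.000

Ranks of variable 1: 2, 4, 3, 5, 1
Ranks of variable 2: 5, 3, 4, 2, 1
d = r₁ − r₂: -3, 1, -1, 3, 0
d²: 9, 1, 1, 9, 0; Σd² = 20
ρ = 1 − 6·20/(5·24) = 1 − 120/120 = 0.000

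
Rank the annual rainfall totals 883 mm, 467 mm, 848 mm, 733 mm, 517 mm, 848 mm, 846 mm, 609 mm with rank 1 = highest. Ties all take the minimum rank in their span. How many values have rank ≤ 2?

3

Sorted (descending): 883, 848, 848, 846, 733, 609, 517, 467
The 2 values of 848 occupy positions 2–3 → each gets rank 2.
Ranks ≤ 2: {1, 2, 2} → 3 values.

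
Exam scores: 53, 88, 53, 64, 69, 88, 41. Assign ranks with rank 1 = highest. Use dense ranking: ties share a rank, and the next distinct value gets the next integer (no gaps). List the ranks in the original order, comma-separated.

Sorted (descending): 88, 88, 69, 64, 53, 53, 41
The 2 values of 88 share dense rank 1.
The 2 values of 53 share dense rank 4.
Remaining distinct values take the next consecutive integers.

4, 1, 4, 3, 2, 1, 5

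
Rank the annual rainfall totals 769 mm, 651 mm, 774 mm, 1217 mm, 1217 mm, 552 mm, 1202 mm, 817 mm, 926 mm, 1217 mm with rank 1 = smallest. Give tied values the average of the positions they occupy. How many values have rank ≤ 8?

Sorted (ascending): 552, 651, 769, 774, 817, 926, 1202, 1217, 1217, 1217
The 3 values of 1217 occupy positions 8–10 → average rank 9.
Ranks ≤ 8: {1, 2, 3, 4, 5, 6, 7} → 7 values.

7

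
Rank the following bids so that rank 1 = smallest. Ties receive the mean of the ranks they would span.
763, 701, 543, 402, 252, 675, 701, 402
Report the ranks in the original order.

8, 6.5, 4, 2.5, 1, 5, 6.5, 2.5

Sorted (ascending): 252, 402, 402, 543, 675, 701, 701, 763
The 2 values of 402 occupy positions 2–3 → average rank (2+3)/2 = 2.5.
The 2 values of 701 occupy positions 6–7 → average rank (6+7)/2 = 6.5.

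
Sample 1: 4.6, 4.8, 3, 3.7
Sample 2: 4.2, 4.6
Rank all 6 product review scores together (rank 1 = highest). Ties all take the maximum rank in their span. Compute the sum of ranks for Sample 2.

7

Sorted (descending): 4.8, 4.6, 4.6, 4.2, 3.7, 3
The 2 values of 4.6 occupy positions 2–3 → each gets rank 3.
Sample 2 values → pooled ranks: 4.2→4, 4.6→3
Rank sum = 4 + 3 = 7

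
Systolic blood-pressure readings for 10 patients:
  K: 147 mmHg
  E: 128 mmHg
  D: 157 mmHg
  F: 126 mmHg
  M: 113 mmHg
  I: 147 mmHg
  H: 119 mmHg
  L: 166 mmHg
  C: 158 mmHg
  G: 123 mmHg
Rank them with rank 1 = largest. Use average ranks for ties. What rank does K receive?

Sorted (descending): 166, 158, 157, 147, 147, 128, 126, 123, 119, 113
The 2 values of 147 occupy positions 4–5 → average rank (4+5)/2 = 4.5.
K has value 147 mmHg → rank 4.5.

4.5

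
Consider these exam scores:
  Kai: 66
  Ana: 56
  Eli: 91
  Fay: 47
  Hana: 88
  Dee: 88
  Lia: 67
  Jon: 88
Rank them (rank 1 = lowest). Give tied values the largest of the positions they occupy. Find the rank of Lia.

4

Sorted (ascending): 47, 56, 66, 67, 88, 88, 88, 91
The 3 values of 88 occupy positions 5–7 → each gets rank 7.
Lia has value 67 → rank 4.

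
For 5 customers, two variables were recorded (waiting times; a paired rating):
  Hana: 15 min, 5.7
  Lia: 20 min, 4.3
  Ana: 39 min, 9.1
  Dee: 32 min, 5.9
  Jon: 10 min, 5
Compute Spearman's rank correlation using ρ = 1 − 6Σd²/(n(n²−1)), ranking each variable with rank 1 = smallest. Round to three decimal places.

0.700

Ranks of variable 1: 2, 3, 5, 4, 1
Ranks of variable 2: 3, 1, 5, 4, 2
d = r₁ − r₂: -1, 2, 0, 0, -1
d²: 1, 4, 0, 0, 1; Σd² = 6
ρ = 1 − 6·6/(5·24) = 1 − 36/120 = 0.700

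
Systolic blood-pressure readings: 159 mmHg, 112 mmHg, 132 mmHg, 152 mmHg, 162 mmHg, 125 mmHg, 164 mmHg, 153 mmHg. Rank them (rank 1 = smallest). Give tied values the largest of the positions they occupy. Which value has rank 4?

152

Sorted (ascending): 112, 125, 132, 152, 153, 159, 162, 164
No ties — each value takes its position as its rank.
Rank 4 → value 152.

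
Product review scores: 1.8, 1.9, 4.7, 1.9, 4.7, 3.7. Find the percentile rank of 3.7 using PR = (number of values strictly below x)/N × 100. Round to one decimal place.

50.0

N = 6.
Strictly below 3.7: 3. Equal to 3.7: 1.
PR = 3/6 × 100 = 50.0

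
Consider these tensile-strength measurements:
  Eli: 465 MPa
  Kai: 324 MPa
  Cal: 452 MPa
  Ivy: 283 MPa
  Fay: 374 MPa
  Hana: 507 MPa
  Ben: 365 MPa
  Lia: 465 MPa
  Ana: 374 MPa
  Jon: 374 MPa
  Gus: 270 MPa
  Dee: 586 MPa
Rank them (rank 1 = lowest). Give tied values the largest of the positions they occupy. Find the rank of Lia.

Sorted (ascending): 270, 283, 324, 365, 374, 374, 374, 452, 465, 465, 507, 586
The 3 values of 374 occupy positions 5–7 → each gets rank 7.
The 2 values of 465 occupy positions 9–10 → each gets rank 10.
Lia has value 465 MPa → rank 10.

10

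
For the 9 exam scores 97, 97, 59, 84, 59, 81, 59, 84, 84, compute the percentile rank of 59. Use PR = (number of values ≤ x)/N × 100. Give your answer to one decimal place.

33.3

N = 9.
Strictly below 59: 0. Equal to 59: 3.
PR = 3/9 × 100 = 33.3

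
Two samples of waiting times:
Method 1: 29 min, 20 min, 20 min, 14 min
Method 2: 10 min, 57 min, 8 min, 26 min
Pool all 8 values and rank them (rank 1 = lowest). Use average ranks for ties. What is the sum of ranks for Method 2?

Sorted (ascending): 8, 10, 14, 20, 20, 26, 29, 57
The 2 values of 20 occupy positions 4–5 → average rank (4+5)/2 = 4.5.
Method 2 values → pooled ranks: 10→2, 57→8, 8→1, 26→6
Rank sum = 2 + 8 + 1 + 6 = 17

17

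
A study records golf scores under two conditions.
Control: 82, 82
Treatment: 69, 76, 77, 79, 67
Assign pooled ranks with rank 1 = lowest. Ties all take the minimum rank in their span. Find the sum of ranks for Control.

Sorted (ascending): 67, 69, 76, 77, 79, 82, 82
The 2 values of 82 occupy positions 6–7 → each gets rank 6.
Control values → pooled ranks: 82→6, 82→6
Rank sum = 6 + 6 = 12

12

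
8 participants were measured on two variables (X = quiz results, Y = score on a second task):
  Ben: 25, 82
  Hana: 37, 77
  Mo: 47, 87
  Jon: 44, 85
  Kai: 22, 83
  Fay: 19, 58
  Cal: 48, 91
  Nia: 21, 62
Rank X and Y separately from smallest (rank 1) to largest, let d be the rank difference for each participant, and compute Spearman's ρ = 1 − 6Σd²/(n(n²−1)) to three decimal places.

0.905

Ranks of variable 1: 4, 5, 7, 6, 3, 1, 8, 2
Ranks of variable 2: 4, 3, 7, 6, 5, 1, 8, 2
d = r₁ − r₂: 0, 2, 0, 0, -2, 0, 0, 0
d²: 0, 4, 0, 0, 4, 0, 0, 0; Σd² = 8
ρ = 1 − 6·8/(8·63) = 1 − 48/504 = 0.905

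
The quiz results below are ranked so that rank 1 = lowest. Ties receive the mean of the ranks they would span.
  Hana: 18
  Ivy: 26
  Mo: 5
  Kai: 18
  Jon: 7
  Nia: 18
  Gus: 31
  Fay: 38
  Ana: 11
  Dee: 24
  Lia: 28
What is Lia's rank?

Sorted (ascending): 5, 7, 11, 18, 18, 18, 24, 26, 28, 31, 38
The 3 values of 18 occupy positions 4–6 → average rank 5.
Lia has value 28 → rank 9.

9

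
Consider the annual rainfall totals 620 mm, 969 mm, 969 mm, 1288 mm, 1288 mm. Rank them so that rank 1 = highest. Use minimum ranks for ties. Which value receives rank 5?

Sorted (descending): 1288, 1288, 969, 969, 620
The 2 values of 1288 occupy positions 1–2 → each gets rank 1.
The 2 values of 969 occupy positions 3–4 → each gets rank 3.
Rank 5 → value 620.

620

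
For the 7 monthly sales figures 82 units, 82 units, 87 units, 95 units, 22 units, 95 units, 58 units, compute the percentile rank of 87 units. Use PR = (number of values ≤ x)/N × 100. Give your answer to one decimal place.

71.4

N = 7.
Strictly below 87: 4. Equal to 87: 1.
PR = 5/7 × 100 = 71.4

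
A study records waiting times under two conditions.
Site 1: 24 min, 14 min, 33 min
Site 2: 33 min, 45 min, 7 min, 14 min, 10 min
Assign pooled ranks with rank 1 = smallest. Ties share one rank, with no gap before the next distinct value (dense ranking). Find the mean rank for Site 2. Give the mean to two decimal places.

3.40

Sorted (ascending): 7, 10, 14, 14, 24, 33, 33, 45
The 2 values of 14 share dense rank 3.
The 2 values of 33 share dense rank 5.
Remaining distinct values take the next consecutive integers.
Site 2 values → pooled ranks: 33→5, 45→6, 7→1, 14→3, 10→2
Mean rank = (5 + 6 + 1 + 3 + 2) / 5 = 3.40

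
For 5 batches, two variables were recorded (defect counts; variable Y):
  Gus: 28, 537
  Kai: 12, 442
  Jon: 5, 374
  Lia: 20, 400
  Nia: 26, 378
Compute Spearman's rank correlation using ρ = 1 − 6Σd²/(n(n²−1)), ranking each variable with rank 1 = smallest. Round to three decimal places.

Ranks of variable 1: 5, 2, 1, 3, 4
Ranks of variable 2: 5, 4, 1, 3, 2
d = r₁ − r₂: 0, -2, 0, 0, 2
d²: 0, 4, 0, 0, 4; Σd² = 8
ρ = 1 − 6·8/(5·24) = 1 − 48/120 = 0.600

0.600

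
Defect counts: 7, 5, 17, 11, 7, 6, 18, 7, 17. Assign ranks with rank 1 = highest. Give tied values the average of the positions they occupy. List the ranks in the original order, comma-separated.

6, 9, 2.5, 4, 6, 8, 1, 6, 2.5

Sorted (descending): 18, 17, 17, 11, 7, 7, 7, 6, 5
The 2 values of 17 occupy positions 2–3 → average rank (2+3)/2 = 2.5.
The 3 values of 7 occupy positions 5–7 → average rank 6.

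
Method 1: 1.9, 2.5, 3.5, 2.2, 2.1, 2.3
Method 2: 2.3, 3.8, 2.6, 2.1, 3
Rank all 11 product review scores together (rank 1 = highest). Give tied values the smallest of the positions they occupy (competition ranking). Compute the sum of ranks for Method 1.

41

Sorted (descending): 3.8, 3.5, 3, 2.6, 2.5, 2.3, 2.3, 2.2, 2.1, 2.1, 1.9
The 2 values of 2.3 occupy positions 6–7 → each gets rank 6.
The 2 values of 2.1 occupy positions 9–10 → each gets rank 9.
Method 1 values → pooled ranks: 1.9→11, 2.5→5, 3.5→2, 2.2→8, 2.1→9, 2.3→6
Rank sum = 11 + 5 + 2 + 8 + 9 + 6 = 41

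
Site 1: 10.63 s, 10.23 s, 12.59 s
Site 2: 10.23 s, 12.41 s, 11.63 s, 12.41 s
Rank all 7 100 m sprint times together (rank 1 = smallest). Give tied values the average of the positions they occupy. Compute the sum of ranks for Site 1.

11.5

Sorted (ascending): 10.23, 10.23, 10.63, 11.63, 12.41, 12.41, 12.59
The 2 values of 10.23 occupy positions 1–2 → average rank (1+2)/2 = 1.5.
The 2 values of 12.41 occupy positions 5–6 → average rank (5+6)/2 = 5.5.
Site 1 values → pooled ranks: 10.63→3, 10.23→1.5, 12.59→7
Rank sum = 3 + 1.5 + 7 = 11.5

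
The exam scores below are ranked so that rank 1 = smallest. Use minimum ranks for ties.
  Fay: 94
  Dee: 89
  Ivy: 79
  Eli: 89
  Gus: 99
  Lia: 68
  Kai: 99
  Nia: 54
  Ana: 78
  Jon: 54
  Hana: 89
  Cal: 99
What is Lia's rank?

3

Sorted (ascending): 54, 54, 68, 78, 79, 89, 89, 89, 94, 99, 99, 99
The 2 values of 54 occupy positions 1–2 → each gets rank 1.
The 3 values of 89 occupy positions 6–8 → each gets rank 6.
The 3 values of 99 occupy positions 10–12 → each gets rank 10.
Lia has value 68 → rank 3.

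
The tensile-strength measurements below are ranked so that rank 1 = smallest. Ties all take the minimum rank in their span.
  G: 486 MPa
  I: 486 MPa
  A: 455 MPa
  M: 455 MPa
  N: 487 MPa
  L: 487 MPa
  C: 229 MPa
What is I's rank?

Sorted (ascending): 229, 455, 455, 486, 486, 487, 487
The 2 values of 455 occupy positions 2–3 → each gets rank 2.
The 2 values of 486 occupy positions 4–5 → each gets rank 4.
The 2 values of 487 occupy positions 6–7 → each gets rank 6.
I has value 486 MPa → rank 4.

4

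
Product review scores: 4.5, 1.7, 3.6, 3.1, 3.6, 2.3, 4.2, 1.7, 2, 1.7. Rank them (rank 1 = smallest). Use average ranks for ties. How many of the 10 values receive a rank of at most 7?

Sorted (ascending): 1.7, 1.7, 1.7, 2, 2.3, 3.1, 3.6, 3.6, 4.2, 4.5
The 3 values of 1.7 occupy positions 1–3 → average rank 2.
The 2 values of 3.6 occupy positions 7–8 → average rank (7+8)/2 = 7.5.
Ranks ≤ 7: {2, 2, 2, 4, 5, 6} → 6 values.

6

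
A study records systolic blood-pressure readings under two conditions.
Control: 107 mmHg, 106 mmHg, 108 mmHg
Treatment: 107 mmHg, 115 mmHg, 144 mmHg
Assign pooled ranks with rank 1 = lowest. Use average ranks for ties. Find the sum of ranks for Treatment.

13.5

Sorted (ascending): 106, 107, 107, 108, 115, 144
The 2 values of 107 occupy positions 2–3 → average rank (2+3)/2 = 2.5.
Treatment values → pooled ranks: 107→2.5, 115→5, 144→6
Rank sum = 2.5 + 5 + 6 = 13.5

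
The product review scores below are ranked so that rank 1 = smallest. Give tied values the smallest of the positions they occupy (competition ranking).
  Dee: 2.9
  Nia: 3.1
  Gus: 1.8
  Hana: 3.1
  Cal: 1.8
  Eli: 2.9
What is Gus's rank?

Sorted (ascending): 1.8, 1.8, 2.9, 2.9, 3.1, 3.1
The 2 values of 1.8 occupy positions 1–2 → each gets rank 1.
The 2 values of 2.9 occupy positions 3–4 → each gets rank 3.
The 2 values of 3.1 occupy positions 5–6 → each gets rank 5.
Gus has value 1.8 → rank 1.

1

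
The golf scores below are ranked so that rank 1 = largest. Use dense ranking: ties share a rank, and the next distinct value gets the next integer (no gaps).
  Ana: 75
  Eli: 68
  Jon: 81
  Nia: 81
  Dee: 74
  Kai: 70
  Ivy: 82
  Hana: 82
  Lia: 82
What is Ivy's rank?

Sorted (descending): 82, 82, 82, 81, 81, 75, 74, 70, 68
The 3 values of 82 share dense rank 1.
The 2 values of 81 share dense rank 2.
Remaining distinct values take the next consecutive integers.
Ivy has value 82 → rank 1.

1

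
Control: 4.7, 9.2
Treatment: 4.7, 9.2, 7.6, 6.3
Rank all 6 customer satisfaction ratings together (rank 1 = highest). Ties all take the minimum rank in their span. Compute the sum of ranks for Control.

6

Sorted (descending): 9.2, 9.2, 7.6, 6.3, 4.7, 4.7
The 2 values of 9.2 occupy positions 1–2 → each gets rank 1.
The 2 values of 4.7 occupy positions 5–6 → each gets rank 5.
Control values → pooled ranks: 4.7→5, 9.2→1
Rank sum = 5 + 1 = 6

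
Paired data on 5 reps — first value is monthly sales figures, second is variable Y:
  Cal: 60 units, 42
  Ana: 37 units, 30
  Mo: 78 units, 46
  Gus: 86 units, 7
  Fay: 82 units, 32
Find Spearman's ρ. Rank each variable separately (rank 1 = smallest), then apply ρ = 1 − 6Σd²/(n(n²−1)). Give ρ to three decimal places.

-0.300

Ranks of variable 1: 2, 1, 3, 5, 4
Ranks of variable 2: 4, 2, 5, 1, 3
d = r₁ − r₂: -2, -1, -2, 4, 1
d²: 4, 1, 4, 16, 1; Σd² = 26
ρ = 1 − 6·26/(5·24) = 1 − 156/120 = -0.300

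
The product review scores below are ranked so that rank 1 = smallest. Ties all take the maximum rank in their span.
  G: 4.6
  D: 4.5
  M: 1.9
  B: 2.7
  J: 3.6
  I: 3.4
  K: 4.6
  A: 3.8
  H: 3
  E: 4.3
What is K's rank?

Sorted (ascending): 1.9, 2.7, 3, 3.4, 3.6, 3.8, 4.3, 4.5, 4.6, 4.6
The 2 values of 4.6 occupy positions 9–10 → each gets rank 10.
K has value 4.6 → rank 10.

10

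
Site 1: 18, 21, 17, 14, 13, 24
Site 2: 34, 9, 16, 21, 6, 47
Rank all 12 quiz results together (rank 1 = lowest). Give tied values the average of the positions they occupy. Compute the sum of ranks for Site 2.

39.5

Sorted (ascending): 6, 9, 13, 14, 16, 17, 18, 21, 21, 24, 34, 47
The 2 values of 21 occupy positions 8–9 → average rank (8+9)/2 = 8.5.
Site 2 values → pooled ranks: 34→11, 9→2, 16→5, 21→8.5, 6→1, 47→12
Rank sum = 11 + 2 + 5 + 8.5 + 1 + 12 = 39.5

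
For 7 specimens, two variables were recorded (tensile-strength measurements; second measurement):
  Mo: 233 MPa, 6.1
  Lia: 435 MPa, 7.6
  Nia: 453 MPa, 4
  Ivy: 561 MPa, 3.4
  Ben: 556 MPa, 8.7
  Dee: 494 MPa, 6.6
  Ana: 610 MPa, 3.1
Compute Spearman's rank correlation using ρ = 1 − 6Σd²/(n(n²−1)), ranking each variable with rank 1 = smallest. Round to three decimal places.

Ranks of variable 1: 1, 2, 3, 6, 5, 4, 7
Ranks of variable 2: 4, 6, 3, 2, 7, 5, 1
d = r₁ − r₂: -3, -4, 0, 4, -2, -1, 6
d²: 9, 16, 0, 16, 4, 1, 36; Σd² = 82
ρ = 1 − 6·82/(7·48) = 1 − 492/336 = -0.464

-0.464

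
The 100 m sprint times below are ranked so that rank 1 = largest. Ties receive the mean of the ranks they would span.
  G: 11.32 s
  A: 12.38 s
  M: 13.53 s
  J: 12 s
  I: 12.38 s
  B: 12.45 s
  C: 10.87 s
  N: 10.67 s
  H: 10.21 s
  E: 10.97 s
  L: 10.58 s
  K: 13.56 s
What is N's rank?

Sorted (descending): 13.56, 13.53, 12.45, 12.38, 12.38, 12, 11.32, 10.97, 10.87, 10.67, 10.58, 10.21
The 2 values of 12.38 occupy positions 4–5 → average rank (4+5)/2 = 4.5.
N has value 10.67 s → rank 10.

10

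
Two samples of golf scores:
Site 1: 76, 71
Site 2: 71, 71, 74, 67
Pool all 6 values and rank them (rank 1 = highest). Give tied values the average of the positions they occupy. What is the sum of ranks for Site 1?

5

Sorted (descending): 76, 74, 71, 71, 71, 67
The 3 values of 71 occupy positions 3–5 → average rank 4.
Site 1 values → pooled ranks: 76→1, 71→4
Rank sum = 1 + 4 = 5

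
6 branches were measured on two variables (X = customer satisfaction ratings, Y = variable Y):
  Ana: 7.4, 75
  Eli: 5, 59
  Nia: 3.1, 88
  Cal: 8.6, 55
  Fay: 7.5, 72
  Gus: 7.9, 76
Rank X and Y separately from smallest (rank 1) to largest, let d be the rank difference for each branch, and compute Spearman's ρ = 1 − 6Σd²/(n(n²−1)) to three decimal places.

-0.486

Ranks of variable 1: 3, 2, 1, 6, 4, 5
Ranks of variable 2: 4, 2, 6, 1, 3, 5
d = r₁ − r₂: -1, 0, -5, 5, 1, 0
d²: 1, 0, 25, 25, 1, 0; Σd² = 52
ρ = 1 − 6·52/(6·35) = 1 − 312/210 = -0.486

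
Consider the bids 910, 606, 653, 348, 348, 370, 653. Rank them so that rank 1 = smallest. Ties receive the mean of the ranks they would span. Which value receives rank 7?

910

Sorted (ascending): 348, 348, 370, 606, 653, 653, 910
The 2 values of 348 occupy positions 1–2 → average rank (1+2)/2 = 1.5.
The 2 values of 653 occupy positions 5–6 → average rank (5+6)/2 = 5.5.
Rank 7 → value 910.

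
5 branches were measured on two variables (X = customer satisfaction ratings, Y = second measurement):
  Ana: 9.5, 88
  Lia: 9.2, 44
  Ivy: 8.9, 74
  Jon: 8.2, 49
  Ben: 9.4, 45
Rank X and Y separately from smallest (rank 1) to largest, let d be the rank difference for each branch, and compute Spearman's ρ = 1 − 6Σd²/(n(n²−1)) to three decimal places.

0.200

Ranks of variable 1: 5, 3, 2, 1, 4
Ranks of variable 2: 5, 1, 4, 3, 2
d = r₁ − r₂: 0, 2, -2, -2, 2
d²: 0, 4, 4, 4, 4; Σd² = 16
ρ = 1 − 6·16/(5·24) = 1 − 96/120 = 0.200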